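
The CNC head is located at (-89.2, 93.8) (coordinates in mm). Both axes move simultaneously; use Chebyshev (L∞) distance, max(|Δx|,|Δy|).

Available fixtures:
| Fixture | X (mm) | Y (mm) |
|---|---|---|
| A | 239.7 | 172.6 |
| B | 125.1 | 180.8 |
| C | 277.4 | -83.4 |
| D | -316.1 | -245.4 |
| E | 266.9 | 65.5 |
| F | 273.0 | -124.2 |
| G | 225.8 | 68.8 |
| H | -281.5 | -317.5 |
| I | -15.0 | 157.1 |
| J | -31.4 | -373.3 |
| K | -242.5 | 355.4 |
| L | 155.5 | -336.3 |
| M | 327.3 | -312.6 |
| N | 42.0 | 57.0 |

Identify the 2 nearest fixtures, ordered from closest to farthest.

I, N

Distances from (-89.2, 93.8):
A: max(|328.9|, |78.8|) = 328.9 mm
B: max(|214.3|, |87.0|) = 214.3 mm
C: max(|366.6|, |-177.2|) = 366.6 mm
D: max(|-226.9|, |-339.2|) = 339.2 mm
E: max(|356.1|, |-28.3|) = 356.1 mm
F: max(|362.2|, |-218.0|) = 362.2 mm
G: max(|315.0|, |-25.0|) = 315.0 mm
H: max(|-192.3|, |-411.3|) = 411.3 mm
I: max(|74.2|, |63.3|) = 74.2 mm
J: max(|57.8|, |-467.1|) = 467.1 mm
K: max(|-153.3|, |261.6|) = 261.6 mm
L: max(|244.7|, |-430.1|) = 430.1 mm
M: max(|416.5|, |-406.4|) = 416.5 mm
N: max(|131.2|, |-36.8|) = 131.2 mm
Sorted: I (74.2 mm) < N (131.2 mm) < B (214.3 mm) < K (261.6 mm) < …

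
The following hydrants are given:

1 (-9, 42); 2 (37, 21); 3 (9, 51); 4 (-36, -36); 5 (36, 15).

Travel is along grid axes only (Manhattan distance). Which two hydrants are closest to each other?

Pairwise distances:
1–2: 67
1–3: 27
1–4: 105
1–5: 72
2–3: 58
2–4: 130
2–5: 7
3–4: 132
3–5: 63
4–5: 123
Closest pair: 2–5 at 7.

2 and 5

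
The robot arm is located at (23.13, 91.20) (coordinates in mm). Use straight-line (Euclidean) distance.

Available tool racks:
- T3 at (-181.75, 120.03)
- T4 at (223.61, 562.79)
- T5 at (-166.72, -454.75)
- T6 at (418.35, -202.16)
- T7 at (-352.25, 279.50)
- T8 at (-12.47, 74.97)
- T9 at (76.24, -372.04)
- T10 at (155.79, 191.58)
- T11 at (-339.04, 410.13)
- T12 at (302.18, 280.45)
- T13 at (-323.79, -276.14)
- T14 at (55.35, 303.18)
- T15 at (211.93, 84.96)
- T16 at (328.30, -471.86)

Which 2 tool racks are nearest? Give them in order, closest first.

T8, T10

Distances from (23.13, 91.20):
T3: 206.90 mm
T4: 512.43 mm
T5: 578.02 mm
T6: 492.20 mm
T7: 419.96 mm
T8: 39.13 mm
T9: 466.27 mm
T10: 166.36 mm
T11: 482.58 mm
T12: 337.17 mm
T13: 505.26 mm
T14: 214.41 mm
T15: 188.90 mm
T16: 640.44 mm
Sorted: T8 (39.13 mm) < T10 (166.36 mm) < T15 (188.90 mm) < T3 (206.90 mm) < …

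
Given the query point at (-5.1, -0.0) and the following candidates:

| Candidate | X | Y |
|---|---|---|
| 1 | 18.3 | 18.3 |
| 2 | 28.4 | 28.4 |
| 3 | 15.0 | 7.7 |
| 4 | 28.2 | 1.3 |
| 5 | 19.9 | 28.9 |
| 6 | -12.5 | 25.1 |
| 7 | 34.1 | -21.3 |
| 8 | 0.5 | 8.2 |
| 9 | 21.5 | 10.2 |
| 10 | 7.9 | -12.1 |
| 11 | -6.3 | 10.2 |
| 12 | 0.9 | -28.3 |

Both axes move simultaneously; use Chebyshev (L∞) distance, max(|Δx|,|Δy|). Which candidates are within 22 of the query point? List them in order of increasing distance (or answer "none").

Distances from (-5.1, -0.0):
1: max(|23.4|, |18.3|) = 23.4
2: max(|33.5|, |28.4|) = 33.5
3: max(|20.1|, |7.7|) = 20.1
4: max(|33.3|, |1.3|) = 33.3
5: max(|25.0|, |28.9|) = 28.9
6: max(|-7.4|, |25.1|) = 25.1
7: max(|39.2|, |-21.3|) = 39.2
8: max(|5.6|, |8.2|) = 8.2
9: max(|26.6|, |10.2|) = 26.6
10: max(|13.0|, |-12.1|) = 13.0
11: max(|-1.2|, |10.2|) = 10.2
12: max(|6.0|, |-28.3|) = 28.3
Threshold 22: 8 (8.2), 11 (10.2), 10 (13.0), 3 (20.1) are within range.

8, 11, 10, 3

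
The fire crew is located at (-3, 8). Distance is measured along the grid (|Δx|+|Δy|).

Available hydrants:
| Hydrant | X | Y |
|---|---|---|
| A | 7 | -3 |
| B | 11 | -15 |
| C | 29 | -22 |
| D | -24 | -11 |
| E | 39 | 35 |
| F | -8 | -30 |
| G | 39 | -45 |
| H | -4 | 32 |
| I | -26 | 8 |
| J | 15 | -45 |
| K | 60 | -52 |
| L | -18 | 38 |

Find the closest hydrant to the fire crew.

A

Distances from (-3, 8):
A: |10| + |-11| = 10 + 11 = 21
B: |14| + |-23| = 14 + 23 = 37
C: |32| + |-30| = 32 + 30 = 62
D: |-21| + |-19| = 21 + 19 = 40
E: |42| + |27| = 42 + 27 = 69
F: |-5| + |-38| = 5 + 38 = 43
G: |42| + |-53| = 42 + 53 = 95
H: |-1| + |24| = 1 + 24 = 25
I: |-23| + |0| = 23 + 0 = 23
J: |18| + |-53| = 18 + 53 = 71
K: |63| + |-60| = 63 + 60 = 123
L: |-15| + |30| = 15 + 30 = 45
Minimum: A at 21.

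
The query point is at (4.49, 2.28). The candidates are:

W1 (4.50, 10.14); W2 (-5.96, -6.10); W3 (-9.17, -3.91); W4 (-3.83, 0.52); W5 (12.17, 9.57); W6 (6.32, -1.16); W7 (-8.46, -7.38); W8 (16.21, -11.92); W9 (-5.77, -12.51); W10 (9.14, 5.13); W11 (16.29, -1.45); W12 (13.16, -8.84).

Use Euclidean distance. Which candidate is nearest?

W6

Distances from (4.49, 2.28):
W1: √((0.01)² + (7.86)²) = √(0.0001 + 61.7796) = 7.86
W2: √((-10.45)² + (-8.38)²) = √(109.2025 + 70.2244) = 13.40
W3: √((-13.66)² + (-6.19)²) = √(186.5956 + 38.3161) = 15.00
W4: √((-8.32)² + (-1.76)²) = √(69.2224 + 3.0976) = 8.50
W5: √((7.68)² + (7.29)²) = √(58.9824 + 53.1441) = 10.59
W6: √((1.83)² + (-3.44)²) = √(3.3489 + 11.8336) = 3.90
W7: √((-12.95)² + (-9.66)²) = √(167.7025 + 93.3156) = 16.16
W8: √((11.72)² + (-14.20)²) = √(137.3584 + 201.6400) = 18.41
W9: √((-10.26)² + (-14.79)²) = √(105.2676 + 218.7441) = 18.00
W10: √((4.65)² + (2.85)²) = √(21.6225 + 8.1225) = 5.45
W11: √((11.80)² + (-3.73)²) = √(139.2400 + 13.9129) = 12.38
W12: √((8.67)² + (-11.12)²) = √(75.1689 + 123.6544) = 14.10
Minimum: W6 at 3.90.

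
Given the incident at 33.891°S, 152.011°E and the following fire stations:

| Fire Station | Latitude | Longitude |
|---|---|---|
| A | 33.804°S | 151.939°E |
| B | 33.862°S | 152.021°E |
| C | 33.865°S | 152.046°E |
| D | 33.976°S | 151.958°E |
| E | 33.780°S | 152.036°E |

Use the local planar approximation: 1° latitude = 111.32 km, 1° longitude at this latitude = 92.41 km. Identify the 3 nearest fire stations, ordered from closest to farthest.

Distances from 33.891°S, 152.011°E:
A: √((0.087·111.32)² + (-0.072·92.41)²) = √(93.79613 + 44.26933) = 11.750 km
B: √((0.029·111.32)² + (0.010·92.41)²) = √(10.42179 + 0.85396) = 3.358 km
C: √((0.026·111.32)² + (0.035·92.41)²) = √(8.37709 + 10.46102) = 4.340 km
D: √((-0.085·111.32)² + (-0.053·92.41)²) = √(89.53323 + 23.98776) = 10.655 km
E: √((0.111·111.32)² + (0.025·92.41)²) = √(152.68359 + 5.33726) = 12.571 km
Sorted: B (3.358 km) < C (4.340 km) < D (10.655 km) < A (11.750 km) < E (12.571 km)

B, C, D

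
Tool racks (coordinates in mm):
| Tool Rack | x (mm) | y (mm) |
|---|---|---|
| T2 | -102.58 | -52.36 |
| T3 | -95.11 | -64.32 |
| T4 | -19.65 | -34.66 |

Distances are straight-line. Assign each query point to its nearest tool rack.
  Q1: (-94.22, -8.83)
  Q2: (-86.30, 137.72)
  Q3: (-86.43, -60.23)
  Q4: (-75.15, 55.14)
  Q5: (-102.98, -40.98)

Q1→T2; Q2→T4; Q3→T3; Q4→T4; Q5→T2

Q1 at (-94.22, -8.83):
  T2: √((-8.36)² + (-43.53)²) = √(69.8896 + 1894.8609) = 44.33 mm
  T3: √((-0.89)² + (-55.49)²) = √(0.7921 + 3079.1401) = 55.50 mm
  T4: √((74.57)² + (-25.83)²) = √(5560.6849 + 667.1889) = 78.92 mm
  → nearest: T2 (44.33 mm)
Q2 at (-86.30, 137.72):
  T2: √((-16.28)² + (-190.08)²) = √(265.0384 + 36130.4064) = 190.78 mm
  T3: √((-8.81)² + (-202.04)²) = √(77.6161 + 40820.1616) = 202.23 mm
  T4: √((66.65)² + (-172.38)²) = √(4442.2225 + 29714.8644) = 184.82 mm
  → nearest: T4 (184.82 mm)
Q3 at (-86.43, -60.23):
  T2: √((-16.15)² + (7.87)²) = √(260.8225 + 61.9369) = 17.97 mm
  T3: √((-8.68)² + (-4.09)²) = √(75.3424 + 16.7281) = 9.60 mm
  T4: √((66.78)² + (25.57)²) = √(4459.5684 + 653.8249) = 71.51 mm
  → nearest: T3 (9.60 mm)
Q4 at (-75.15, 55.14):
  T2: √((-27.43)² + (-107.50)²) = √(752.4049 + 11556.2500) = 110.94 mm
  T3: √((-19.96)² + (-119.46)²) = √(398.4016 + 14270.6916) = 121.12 mm
  T4: √((55.50)² + (-89.80)²) = √(3080.2500 + 8064.0400) = 105.57 mm
  → nearest: T4 (105.57 mm)
Q5 at (-102.98, -40.98):
  T2: √((0.40)² + (-11.38)²) = √(0.1600 + 129.5044) = 11.39 mm
  T3: √((7.87)² + (-23.34)²) = √(61.9369 + 544.7556) = 24.63 mm
  T4: √((83.33)² + (6.32)²) = √(6943.8889 + 39.9424) = 83.57 mm
  → nearest: T2 (11.39 mm)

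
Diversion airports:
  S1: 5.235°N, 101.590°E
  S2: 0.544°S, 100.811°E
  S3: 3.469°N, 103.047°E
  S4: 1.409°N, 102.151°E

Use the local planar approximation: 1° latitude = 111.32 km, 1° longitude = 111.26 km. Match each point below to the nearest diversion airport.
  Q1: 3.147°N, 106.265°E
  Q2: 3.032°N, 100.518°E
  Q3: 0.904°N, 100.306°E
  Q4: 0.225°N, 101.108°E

Q1 at 3.147°N, 106.265°E:
  S1: 569.713 km
  S2: 732.834 km
  S3: 359.825 km
  S4: 496.934 km
  → nearest: S3 (359.825 km)
Q2 at 3.032°N, 100.518°E:
  S1: 272.703 km
  S2: 399.413 km
  S3: 285.551 km
  S4: 256.228 km
  → nearest: S4 (256.228 km)
Q3 at 0.904°N, 100.306°E:
  S1: 502.847 km
  S2: 170.703 km
  S3: 417.772 km
  S4: 212.833 km
  → nearest: S2 (170.703 km)
Q4 at 0.225°N, 101.108°E:
  S1: 560.286 km
  S2: 91.761 km
  S3: 420.654 km
  S4: 175.608 km
  → nearest: S2 (91.761 km)

Q1→S3; Q2→S4; Q3→S2; Q4→S2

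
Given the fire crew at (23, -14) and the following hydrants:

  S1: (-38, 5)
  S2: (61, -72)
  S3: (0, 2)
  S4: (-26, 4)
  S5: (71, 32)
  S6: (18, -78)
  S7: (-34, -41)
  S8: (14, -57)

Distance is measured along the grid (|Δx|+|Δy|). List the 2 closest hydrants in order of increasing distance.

Distances from (23, -14):
S1: |-61| + |19| = 61 + 19 = 80
S2: |38| + |-58| = 38 + 58 = 96
S3: |-23| + |16| = 23 + 16 = 39
S4: |-49| + |18| = 49 + 18 = 67
S5: |48| + |46| = 48 + 46 = 94
S6: |-5| + |-64| = 5 + 64 = 69
S7: |-57| + |-27| = 57 + 27 = 84
S8: |-9| + |-43| = 9 + 43 = 52
Sorted: S3 (39) < S8 (52) < S4 (67) < S6 (69) < …

S3, S8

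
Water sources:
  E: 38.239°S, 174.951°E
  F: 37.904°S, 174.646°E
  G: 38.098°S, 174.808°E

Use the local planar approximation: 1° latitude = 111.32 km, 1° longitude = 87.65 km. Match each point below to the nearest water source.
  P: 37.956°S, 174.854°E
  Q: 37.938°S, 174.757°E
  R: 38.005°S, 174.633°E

P→G; Q→F; R→F

P at 37.956°S, 174.854°E:
  E: √((-0.283·111.32)² + (0.097·87.65)²) = √(992.47429 + 72.28485) = 32.631 km
  F: √((0.052·111.32)² + (-0.208·87.65)²) = √(33.50835 + 332.37665) = 19.128 km
  G: √((-0.142·111.32)² + (-0.046·87.65)²) = √(249.87516 + 16.25622) = 16.314 km
  → nearest: G (16.314 km)
Q at 37.938°S, 174.757°E:
  E: √((-0.301·111.32)² + (0.194·87.65)²) = √(1122.74049 + 289.13942) = 37.575 km
  F: √((0.034·111.32)² + (-0.111·87.65)²) = √(14.32532 + 94.65636) = 10.439 km
  G: √((-0.160·111.32)² + (0.051·87.65)²) = √(317.23885 + 19.98224) = 18.364 km
  → nearest: F (10.439 km)
R at 38.005°S, 174.633°E:
  E: √((-0.234·111.32)² + (0.318·87.65)²) = √(678.54415 + 776.88741) = 38.150 km
  F: √((0.101·111.32)² + (0.013·87.65)²) = √(126.41224 + 1.29835) = 11.301 km
  G: √((-0.093·111.32)² + (0.175·87.65)²) = √(107.17964 + 235.27725) = 18.506 km
  → nearest: F (11.301 km)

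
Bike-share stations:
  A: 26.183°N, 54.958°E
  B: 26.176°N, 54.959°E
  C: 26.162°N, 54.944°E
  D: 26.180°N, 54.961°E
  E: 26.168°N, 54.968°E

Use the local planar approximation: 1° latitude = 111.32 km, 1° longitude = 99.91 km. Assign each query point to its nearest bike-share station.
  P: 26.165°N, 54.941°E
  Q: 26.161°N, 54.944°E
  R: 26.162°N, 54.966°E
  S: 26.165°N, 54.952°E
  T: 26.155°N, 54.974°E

P at 26.165°N, 54.941°E:
  A: 2.627 km
  B: 2.176 km
  C: 0.449 km
  D: 2.604 km
  E: 2.718 km
  → nearest: C (0.449 km)
Q at 26.161°N, 54.944°E:
  A: 2.820 km
  B: 2.244 km
  C: 0.111 km
  D: 2.713 km
  E: 2.521 km
  → nearest: C (0.111 km)
R at 26.162°N, 54.966°E:
  A: 2.471 km
  B: 1.708 km
  C: 2.198 km
  D: 2.065 km
  E: 0.697 km
  → nearest: E (0.697 km)
S at 26.165°N, 54.952°E:
  A: 2.092 km
  B: 1.410 km
  C: 0.866 km
  D: 1.897 km
  E: 1.633 km
  → nearest: C (0.866 km)
T at 26.155°N, 54.974°E:
  A: 3.503 km
  B: 2.777 km
  C: 3.097 km
  D: 3.071 km
  E: 1.566 km
  → nearest: E (1.566 km)

P→C; Q→C; R→E; S→C; T→E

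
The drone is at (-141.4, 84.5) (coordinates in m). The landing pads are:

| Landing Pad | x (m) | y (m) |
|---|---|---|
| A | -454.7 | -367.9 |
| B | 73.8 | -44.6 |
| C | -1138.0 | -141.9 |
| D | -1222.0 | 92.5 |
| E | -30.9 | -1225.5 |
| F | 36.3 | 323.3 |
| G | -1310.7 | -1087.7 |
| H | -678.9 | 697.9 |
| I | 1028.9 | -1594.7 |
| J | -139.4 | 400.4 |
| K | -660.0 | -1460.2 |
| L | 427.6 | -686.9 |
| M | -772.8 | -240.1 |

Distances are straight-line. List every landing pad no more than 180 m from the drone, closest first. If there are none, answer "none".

Distances from (-141.4, 84.5):
A: √((-313.3)² + (-452.4)²) = √(98156.890 + 204665.760) = 550.3 m
B: √((215.2)² + (-129.1)²) = √(46311.040 + 16666.810) = 251.0 m
C: √((-996.6)² + (-226.4)²) = √(993211.560 + 51256.960) = 1022.0 m
D: √((-1080.6)² + (8.0)²) = √(1167696.360 + 64.000) = 1080.6 m
E: √((110.5)² + (-1310.0)²) = √(12210.250 + 1716100.000) = 1314.7 m
F: √((177.7)² + (238.8)²) = √(31577.290 + 57025.440) = 297.7 m
G: √((-1169.3)² + (-1172.2)²) = √(1367262.490 + 1374052.840) = 1655.7 m
H: √((-537.5)² + (613.4)²) = √(288906.250 + 376259.560) = 815.6 m
I: √((1170.3)² + (-1679.2)²) = √(1369602.090 + 2819712.640) = 2046.8 m
J: √((2.0)² + (315.9)²) = √(4.000 + 99792.810) = 315.9 m
K: √((-518.6)² + (-1544.7)²) = √(268945.960 + 2386098.090) = 1629.4 m
L: √((569.0)² + (-771.4)²) = √(323761.000 + 595057.960) = 958.6 m
M: √((-631.4)² + (-324.6)²) = √(398665.960 + 105365.160) = 710.0 m
Threshold 180 m: none within range.

none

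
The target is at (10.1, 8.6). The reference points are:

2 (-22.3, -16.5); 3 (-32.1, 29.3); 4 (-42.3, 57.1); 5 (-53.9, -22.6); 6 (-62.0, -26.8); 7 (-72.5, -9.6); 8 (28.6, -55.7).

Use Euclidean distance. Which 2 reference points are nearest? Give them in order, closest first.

2, 3

Distances from (10.1, 8.6):
2: √((-32.4)² + (-25.1)²) = √(1049.760 + 630.010) = 41.0
3: √((-42.2)² + (20.7)²) = √(1780.840 + 428.490) = 47.0
4: √((-52.4)² + (48.5)²) = √(2745.760 + 2352.250) = 71.4
5: √((-64.0)² + (-31.2)²) = √(4096.000 + 973.440) = 71.2
6: √((-72.1)² + (-35.4)²) = √(5198.410 + 1253.160) = 80.3
7: √((-82.6)² + (-18.2)²) = √(6822.760 + 331.240) = 84.6
8: √((18.5)² + (-64.3)²) = √(342.250 + 4134.490) = 66.9
Sorted: 2 (41.0) < 3 (47.0) < 8 (66.9) < 5 (71.2) < …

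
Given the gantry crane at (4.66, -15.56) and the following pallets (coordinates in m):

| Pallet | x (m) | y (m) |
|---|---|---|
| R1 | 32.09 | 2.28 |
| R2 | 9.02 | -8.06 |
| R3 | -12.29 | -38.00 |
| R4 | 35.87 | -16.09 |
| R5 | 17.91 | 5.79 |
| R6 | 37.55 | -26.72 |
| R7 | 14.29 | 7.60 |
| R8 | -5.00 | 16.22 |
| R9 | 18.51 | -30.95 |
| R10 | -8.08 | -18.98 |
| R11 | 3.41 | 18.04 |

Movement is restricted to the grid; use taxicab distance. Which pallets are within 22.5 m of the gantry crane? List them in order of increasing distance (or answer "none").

R2, R10

Distances from (4.66, -15.56):
R1: |27.43| + |17.84| = 27.43 + 17.84 = 45.27 m
R2: |4.36| + |7.50| = 4.36 + 7.50 = 11.86 m
R3: |-16.95| + |-22.44| = 16.95 + 22.44 = 39.39 m
R4: |31.21| + |-0.53| = 31.21 + 0.53 = 31.74 m
R5: |13.25| + |21.35| = 13.25 + 21.35 = 34.60 m
R6: |32.89| + |-11.16| = 32.89 + 11.16 = 44.05 m
R7: |9.63| + |23.16| = 9.63 + 23.16 = 32.79 m
R8: |-9.66| + |31.78| = 9.66 + 31.78 = 41.44 m
R9: |13.85| + |-15.39| = 13.85 + 15.39 = 29.24 m
R10: |-12.74| + |-3.42| = 12.74 + 3.42 = 16.16 m
R11: |-1.25| + |33.60| = 1.25 + 33.60 = 34.85 m
Threshold 22.5 m: R2 (11.86 m), R10 (16.16 m) are within range.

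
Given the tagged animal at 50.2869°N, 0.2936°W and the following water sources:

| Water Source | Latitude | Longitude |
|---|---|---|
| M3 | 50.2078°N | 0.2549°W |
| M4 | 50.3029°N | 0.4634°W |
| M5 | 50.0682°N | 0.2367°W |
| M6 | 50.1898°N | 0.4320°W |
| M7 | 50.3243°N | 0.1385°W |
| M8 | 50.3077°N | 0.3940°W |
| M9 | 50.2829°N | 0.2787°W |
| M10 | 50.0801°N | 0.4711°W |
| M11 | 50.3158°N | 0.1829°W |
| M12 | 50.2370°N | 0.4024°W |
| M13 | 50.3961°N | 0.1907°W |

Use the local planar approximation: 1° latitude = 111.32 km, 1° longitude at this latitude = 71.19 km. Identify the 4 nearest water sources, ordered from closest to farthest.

Distances from 50.2869°N, 0.2936°W:
M3: 9.2264 km
M4: 12.2186 km
M5: 24.6804 km
M6: 14.6258 km
M7: 11.8004 km
M8: 7.5132 km
M9: 1.1504 km
M10: 26.2610 km
M11: 8.5121 km
M12: 9.5315 km
M13: 14.1927 km
Sorted: M9 (1.1504 km) < M8 (7.5132 km) < M11 (8.5121 km) < M3 (9.2264 km) < M12 (9.5315 km) < M7 (11.8004 km) < …

M9, M8, M11, M3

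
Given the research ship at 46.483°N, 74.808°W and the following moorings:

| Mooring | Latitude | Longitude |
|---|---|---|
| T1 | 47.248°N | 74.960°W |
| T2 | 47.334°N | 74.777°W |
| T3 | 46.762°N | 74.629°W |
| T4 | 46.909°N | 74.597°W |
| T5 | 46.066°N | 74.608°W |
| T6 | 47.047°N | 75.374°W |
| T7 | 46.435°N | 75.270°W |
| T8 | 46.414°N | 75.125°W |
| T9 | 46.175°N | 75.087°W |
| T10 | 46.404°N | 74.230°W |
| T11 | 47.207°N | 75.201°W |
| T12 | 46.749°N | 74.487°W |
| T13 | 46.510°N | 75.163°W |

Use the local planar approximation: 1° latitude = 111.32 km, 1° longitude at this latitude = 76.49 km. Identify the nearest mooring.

T8

Distances from 46.483°N, 74.808°W:
T1: √((0.765·111.32)² + (-0.152·76.49)²) = √(7252.19154 + 135.17504) = 85.950 km
T2: √((0.851·111.32)² + (0.031·76.49)²) = √(8974.40192 + 5.62254) = 94.763 km
T3: √((0.279·111.32)² + (0.179·76.49)²) = √(964.61676 + 187.46292) = 33.942 km
T4: √((0.426·111.32)² + (0.211·76.49)²) = √(2248.87643 + 260.47991) = 50.093 km
T5: √((-0.417·111.32)² + (0.200·76.49)²) = √(2154.85725 + 234.02880) = 48.876 km
T6: √((0.564·111.32)² + (-0.566·76.49)²) = √(3941.89093 + 1874.31329) = 76.264 km
T7: √((-0.048·111.32)² + (-0.462·76.49)²) = √(28.55150 + 1248.80110) = 35.740 km
T8: √((-0.069·111.32)² + (-0.317·76.49)²) = √(58.99899 + 587.93301) = 25.435 km
T9: √((-0.308·111.32)² + (-0.279·76.49)²) = √(1175.56820 + 455.42590) = 40.386 km
T10: √((-0.079·111.32)² + (0.578·76.49)²) = √(77.33936 + 1954.63197) = 45.077 km
T11: √((0.724·111.32)² + (-0.393·76.49)²) = √(6495.66363 + 903.63787) = 86.019 km
T12: √((0.266·111.32)² + (0.321·76.49)²) = √(876.81843 + 602.86405) = 38.467 km
T13: √((0.027·111.32)² + (-0.355·76.49)²) = √(9.03387 + 737.33700) = 27.320 km
Minimum: T8 at 25.435 km.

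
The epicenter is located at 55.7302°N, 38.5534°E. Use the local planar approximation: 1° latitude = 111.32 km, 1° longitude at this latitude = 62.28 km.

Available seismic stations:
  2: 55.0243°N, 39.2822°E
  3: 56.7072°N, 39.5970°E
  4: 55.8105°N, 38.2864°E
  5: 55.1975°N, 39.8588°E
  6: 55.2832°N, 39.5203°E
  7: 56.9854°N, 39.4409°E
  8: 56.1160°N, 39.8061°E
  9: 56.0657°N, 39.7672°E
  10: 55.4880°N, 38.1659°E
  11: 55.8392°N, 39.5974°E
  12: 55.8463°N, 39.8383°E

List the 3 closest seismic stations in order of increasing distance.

Distances from 55.7302°N, 38.5534°E:
2: 90.7478 km
3: 126.7007 km
4: 18.8791 km
5: 100.6293 km
6: 78.1174 km
7: 150.2642 km
8: 89.0578 km
9: 84.3181 km
10: 36.1851 km
11: 66.1428 km
12: 81.0605 km
Sorted: 4 (18.8791 km) < 10 (36.1851 km) < 11 (66.1428 km) < 6 (78.1174 km) < 12 (81.0605 km) < …

4, 10, 11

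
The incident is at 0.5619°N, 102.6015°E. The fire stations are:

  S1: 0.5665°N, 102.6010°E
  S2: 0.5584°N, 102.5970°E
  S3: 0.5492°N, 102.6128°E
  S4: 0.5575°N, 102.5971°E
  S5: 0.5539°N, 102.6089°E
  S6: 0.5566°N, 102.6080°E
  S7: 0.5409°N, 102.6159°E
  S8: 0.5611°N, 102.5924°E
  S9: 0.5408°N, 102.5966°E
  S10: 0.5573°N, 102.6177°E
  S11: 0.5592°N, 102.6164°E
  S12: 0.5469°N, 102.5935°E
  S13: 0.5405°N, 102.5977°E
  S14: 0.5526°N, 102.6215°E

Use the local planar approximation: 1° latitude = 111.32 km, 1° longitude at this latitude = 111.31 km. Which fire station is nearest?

S1

Distances from 0.5619°N, 102.6015°E:
S1: √((0.0046·111.32)² + (-0.0005·111.31)²) = √(0.262218 + 0.003097) = 0.5151 km
S2: √((-0.0035·111.32)² + (-0.0045·111.31)²) = √(0.151804 + 0.250896) = 0.6346 km
S3: √((-0.0127·111.32)² + (0.0113·111.31)²) = √(1.998729 + 1.582068) = 1.8923 km
S4: √((-0.0044·111.32)² + (-0.0044·111.31)²) = √(0.239912 + 0.239869) = 0.6927 km
S5: √((-0.0080·111.32)² + (0.0074·111.31)²) = √(0.793097 + 0.678472) = 1.2131 km
S6: √((-0.0053·111.32)² + (0.0065·111.31)²) = √(0.348095 + 0.523474) = 0.9336 km
S7: √((-0.0210·111.32)² + (0.0144·111.31)²) = √(5.464935 + 2.569173) = 2.8345 km
S8: √((-0.0008·111.32)² + (-0.0091·111.31)²) = √(0.007931 + 1.026009) = 1.0168 km
S9: √((-0.0211·111.32)² + (-0.0049·111.31)²) = √(5.517106 + 0.297482) = 2.4113 km
S10: √((-0.0046·111.32)² + (0.0162·111.31)²) = √(0.262218 + 3.251610) = 1.8745 km
S11: √((-0.0027·111.32)² + (0.0149·111.31)²) = √(0.090339 + 2.750685) = 1.6855 km
S12: √((-0.0150·111.32)² + (-0.0080·111.31)²) = √(2.788232 + 0.792955) = 1.8924 km
S13: √((-0.0214·111.32)² + (-0.0038·111.31)²) = √(5.675106 + 0.178910) = 2.4195 km
S14: √((-0.0093·111.32)² + (0.0200·111.31)²) = √(1.071796 + 4.955966) = 2.4552 km
Minimum: S1 at 0.5151 km.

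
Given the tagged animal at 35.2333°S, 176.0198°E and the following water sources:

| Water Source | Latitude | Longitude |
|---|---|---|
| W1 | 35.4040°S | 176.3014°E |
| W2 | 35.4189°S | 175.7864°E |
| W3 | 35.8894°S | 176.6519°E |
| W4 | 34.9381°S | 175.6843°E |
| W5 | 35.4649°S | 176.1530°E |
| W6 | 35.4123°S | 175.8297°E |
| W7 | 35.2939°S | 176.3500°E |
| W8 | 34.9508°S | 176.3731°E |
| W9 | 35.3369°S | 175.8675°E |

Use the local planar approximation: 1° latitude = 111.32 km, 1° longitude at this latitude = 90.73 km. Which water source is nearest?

W9

Distances from 35.2333°S, 176.0198°E:
W1: √((-0.1707·111.32)² + (0.2816·90.73)²) = √(361.088317 + 652.780425) = 31.8413 km
W2: √((-0.1856·111.32)² + (-0.2334·90.73)²) = √(426.876590 + 448.439155) = 29.5857 km
W3: √((-0.6561·111.32)² + (0.6321·90.73)²) = √(5334.410965 + 3289.072165) = 92.8627 km
W4: √((0.2952·111.32)² + (-0.3355·90.73)²) = √(1079.888961 + 926.588425) = 44.7937 km
W5: √((-0.2316·111.32)² + (0.1332·90.73)²) = √(664.696674 + 146.052929) = 28.4737 km
W6: √((-0.1790·111.32)² + (-0.1901·90.73)²) = √(397.056635 + 297.485673) = 26.3542 km
W7: √((-0.0606·111.32)² + (0.3302·90.73)²) = √(45.508408 + 897.544437) = 30.7092 km
W8: √((0.2825·111.32)² + (0.3533·90.73)²) = √(988.970414 + 1027.517191) = 44.9053 km
W9: √((-0.1036·111.32)² + (-0.1523·90.73)²) = √(133.004369 + 190.942071) = 17.9985 km
Minimum: W9 at 17.9985 km.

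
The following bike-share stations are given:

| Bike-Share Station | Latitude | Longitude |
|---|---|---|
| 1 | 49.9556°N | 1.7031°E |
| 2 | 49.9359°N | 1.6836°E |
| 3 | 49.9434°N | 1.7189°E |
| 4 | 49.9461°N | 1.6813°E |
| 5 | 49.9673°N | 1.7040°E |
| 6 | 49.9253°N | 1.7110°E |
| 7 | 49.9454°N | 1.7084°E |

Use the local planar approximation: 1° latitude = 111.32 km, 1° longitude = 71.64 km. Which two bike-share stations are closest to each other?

Pairwise distances:
1–2: 2.6002 km
1–3: 1.7680 km
1–4: 1.8861 km
1–5: 1.3040 km
1–6: 3.4201 km
1–7: 1.1973 km
2–3: 2.6631 km
2–4: 1.1474 km
2–5: 3.7887 km
2–6: 2.2903 km
2–7: 2.0676 km
3–4: 2.7104 km
3–5: 2.8667 km
3–6: 2.0929 km
3–7: 0.7845 km
4–5: 2.8660 km
4–6: 3.1446 km
4–7: 1.9430 km
5–6: 4.7023 km
5–7: 2.4582 km
6–7: 2.2453 km
Closest pair: 3–7 at 0.7845 km.

3 and 7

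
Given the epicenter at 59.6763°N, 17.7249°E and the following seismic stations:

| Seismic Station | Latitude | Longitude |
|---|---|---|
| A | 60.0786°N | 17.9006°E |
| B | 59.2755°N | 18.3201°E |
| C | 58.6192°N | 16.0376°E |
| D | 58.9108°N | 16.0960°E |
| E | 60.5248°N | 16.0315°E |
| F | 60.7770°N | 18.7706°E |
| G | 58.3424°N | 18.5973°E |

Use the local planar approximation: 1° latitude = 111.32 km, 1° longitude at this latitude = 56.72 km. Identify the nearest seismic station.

A

Distances from 59.6763°N, 17.7249°E:
A: √((0.4023·111.32)² + (0.1757·56.72)²) = √(2005.609880 + 99.315256) = 45.8795 km
B: √((-0.4008·111.32)² + (0.5952·56.72)²) = √(1990.681686 + 1139.720315) = 55.9500 km
C: √((-1.0571·111.32)² + (-1.6873·56.72)²) = √(13847.728527 + 9159.189772) = 151.6803 km
D: √((-0.7655·111.32)² + (-1.6289·56.72)²) = √(7261.674623 + 8536.135316) = 125.6893 km
E: √((0.8485·111.32)² + (-1.6934·56.72)²) = √(8921.750803 + 9225.534881) = 134.7119 km
F: √((1.1007·111.32)² + (1.0457·56.72)²) = √(15013.582275 + 3517.925681) = 136.1305 km
G: √((-1.3339·111.32)² + (0.8724·56.72)²) = √(22049.205261 + 2448.520577) = 156.5175 km
Minimum: A at 45.8795 km.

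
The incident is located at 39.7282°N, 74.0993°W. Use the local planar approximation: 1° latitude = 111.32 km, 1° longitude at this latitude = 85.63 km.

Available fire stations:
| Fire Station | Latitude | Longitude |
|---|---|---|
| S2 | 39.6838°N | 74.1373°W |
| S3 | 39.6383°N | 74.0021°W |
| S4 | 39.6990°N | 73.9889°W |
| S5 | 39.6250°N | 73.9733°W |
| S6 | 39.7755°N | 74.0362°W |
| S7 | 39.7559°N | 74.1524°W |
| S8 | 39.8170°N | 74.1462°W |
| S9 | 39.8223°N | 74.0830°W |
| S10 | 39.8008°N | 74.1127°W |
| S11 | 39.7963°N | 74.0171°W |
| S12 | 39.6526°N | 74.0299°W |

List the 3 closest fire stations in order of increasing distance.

S7, S2, S6

Distances from 39.7282°N, 74.0993°W:
S2: √((-0.0444·111.32)² + (-0.0380·85.63)²) = √(24.429374 + 10.588126) = 5.9176 km
S3: √((-0.0899·111.32)² + (0.0972·85.63)²) = √(100.153419 + 69.276258) = 13.0165 km
S4: √((-0.0292·111.32)² + (0.1104·85.63)²) = √(10.566036 + 89.369645) = 9.9968 km
S5: √((-0.1032·111.32)² + (0.1260·85.63)²) = √(131.979291 + 116.410721) = 15.7604 km
S6: √((0.0473·111.32)² + (0.0631·85.63)²) = √(27.724816 + 29.195143) = 7.5445 km
S7: √((0.0277·111.32)² + (-0.0531·85.63)²) = √(9.508367 + 20.674782) = 5.4939 km
S8: √((0.0888·111.32)² + (-0.0469·85.63)²) = √(97.717495 + 16.128634) = 10.6699 km
S9: √((0.0941·111.32)² + (0.0163·85.63)²) = √(109.730066 + 1.948171) = 10.5678 km
S10: √((0.0726·111.32)² + (-0.0134·85.63)²) = √(65.316008 + 1.316623) = 8.1629 km
S11: √((0.0681·111.32)² + (0.0822·85.63)²) = √(57.469924 + 49.544508) = 10.3448 km
S12: √((-0.0756·111.32)² + (0.0694·85.63)²) = √(70.825555 + 35.315945) = 10.3025 km
Sorted: S7 (5.4939 km) < S2 (5.9176 km) < S6 (7.5445 km) < S10 (8.1629 km) < S4 (9.9968 km) < …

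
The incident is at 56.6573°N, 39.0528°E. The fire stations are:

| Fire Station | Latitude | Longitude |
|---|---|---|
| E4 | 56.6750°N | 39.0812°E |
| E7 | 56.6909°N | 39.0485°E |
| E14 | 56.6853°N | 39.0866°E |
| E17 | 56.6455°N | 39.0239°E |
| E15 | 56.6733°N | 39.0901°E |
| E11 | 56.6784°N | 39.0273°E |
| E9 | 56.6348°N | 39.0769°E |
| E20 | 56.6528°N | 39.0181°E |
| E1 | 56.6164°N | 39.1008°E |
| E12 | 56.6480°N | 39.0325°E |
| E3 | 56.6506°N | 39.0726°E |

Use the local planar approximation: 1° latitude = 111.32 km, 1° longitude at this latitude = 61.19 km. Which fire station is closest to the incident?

Distances from 56.6573°N, 39.0528°E:
E4: 2.6272 km
E7: 3.7496 km
E14: 3.7407 km
E17: 2.2029 km
E15: 2.8951 km
E11: 2.8199 km
E9: 2.9066 km
E20: 2.1816 km
E1: 5.4182 km
E12: 1.6170 km
E3: 1.4227 km
Minimum: E3 at 1.4227 km.

E3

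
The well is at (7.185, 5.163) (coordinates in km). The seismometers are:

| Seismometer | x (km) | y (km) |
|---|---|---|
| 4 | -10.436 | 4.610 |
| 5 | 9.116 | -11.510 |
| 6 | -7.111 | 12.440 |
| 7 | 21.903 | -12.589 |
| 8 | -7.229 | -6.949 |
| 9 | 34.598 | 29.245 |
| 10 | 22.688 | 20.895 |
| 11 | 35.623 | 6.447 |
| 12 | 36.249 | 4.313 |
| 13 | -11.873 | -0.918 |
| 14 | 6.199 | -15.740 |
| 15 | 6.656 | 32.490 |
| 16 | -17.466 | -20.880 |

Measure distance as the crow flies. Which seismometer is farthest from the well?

9

Distances from (7.185, 5.163):
4: √((-17.621)² + (-0.553)²) = √(310.49964 + 0.30581) = 17.630 km
5: √((1.931)² + (-16.673)²) = √(3.72876 + 277.98893) = 16.784 km
6: √((-14.296)² + (7.277)²) = √(204.37562 + 52.95473) = 16.042 km
7: √((14.718)² + (-17.752)²) = √(216.61952 + 315.13350) = 23.060 km
8: √((-14.414)² + (-12.112)²) = √(207.76340 + 146.70054) = 18.827 km
9: √((27.413)² + (24.082)²) = √(751.47257 + 579.94272) = 36.489 km
10: √((15.503)² + (15.732)²) = √(240.34301 + 247.49582) = 22.087 km
11: √((28.438)² + (1.284)²) = √(808.71984 + 1.64866) = 28.467 km
12: √((29.064)² + (-0.850)²) = √(844.71610 + 0.72250) = 29.076 km
13: √((-19.058)² + (-6.081)²) = √(363.20736 + 36.97856) = 20.005 km
14: √((-0.986)² + (-20.903)²) = √(0.97220 + 436.93541) = 20.926 km
15: √((-0.529)² + (27.327)²) = √(0.27984 + 746.76493) = 27.332 km
16: √((-24.651)² + (-26.043)²) = √(607.67180 + 678.23785) = 35.860 km
Maximum: 9 at 36.489 km.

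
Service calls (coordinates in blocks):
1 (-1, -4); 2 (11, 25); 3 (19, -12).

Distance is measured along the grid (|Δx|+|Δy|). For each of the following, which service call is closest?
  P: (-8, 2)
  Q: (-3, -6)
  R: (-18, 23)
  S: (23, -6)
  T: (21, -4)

P→1; Q→1; R→2; S→3; T→3

P at (-8, 2):
  1: 13 blocks
  2: 42 blocks
  3: 41 blocks
  → nearest: 1 (13 blocks)
Q at (-3, -6):
  1: 4 blocks
  2: 45 blocks
  3: 28 blocks
  → nearest: 1 (4 blocks)
R at (-18, 23):
  1: 44 blocks
  2: 31 blocks
  3: 72 blocks
  → nearest: 2 (31 blocks)
S at (23, -6):
  1: 26 blocks
  2: 43 blocks
  3: 10 blocks
  → nearest: 3 (10 blocks)
T at (21, -4):
  1: 22 blocks
  2: 39 blocks
  3: 10 blocks
  → nearest: 3 (10 blocks)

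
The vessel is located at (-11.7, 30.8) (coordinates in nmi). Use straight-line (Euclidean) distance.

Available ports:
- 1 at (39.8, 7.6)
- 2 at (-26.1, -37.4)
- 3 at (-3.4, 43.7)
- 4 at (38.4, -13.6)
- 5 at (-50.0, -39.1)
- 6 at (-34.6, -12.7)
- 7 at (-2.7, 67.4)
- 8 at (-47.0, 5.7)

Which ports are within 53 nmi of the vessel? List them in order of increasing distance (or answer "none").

3, 7, 8, 6

Distances from (-11.7, 30.8):
1: 56.5 nmi
2: 69.7 nmi
3: 15.3 nmi
4: 66.9 nmi
5: 79.7 nmi
6: 49.2 nmi
7: 37.7 nmi
8: 43.3 nmi
Threshold 53 nmi: 3 (15.3 nmi), 7 (37.7 nmi), 8 (43.3 nmi), 6 (49.2 nmi) are within range.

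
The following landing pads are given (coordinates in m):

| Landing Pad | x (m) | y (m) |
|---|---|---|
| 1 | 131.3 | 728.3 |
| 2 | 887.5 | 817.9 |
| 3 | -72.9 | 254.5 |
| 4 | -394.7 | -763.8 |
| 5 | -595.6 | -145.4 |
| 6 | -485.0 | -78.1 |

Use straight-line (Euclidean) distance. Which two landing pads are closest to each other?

Pairwise distances:
1–2: √((756.2)² + (89.6)²) = √(571838.440 + 8028.160) = 761.5 m
1–3: √((-204.2)² + (-473.8)²) = √(41697.640 + 224486.440) = 515.9 m
1–4: √((-526.0)² + (-1492.1)²) = √(276676.000 + 2226362.410) = 1582.1 m
1–5: √((-726.9)² + (-873.7)²) = √(528383.610 + 763351.690) = 1136.5 m
1–6: √((-616.3)² + (-806.4)²) = √(379825.690 + 650280.960) = 1014.9 m
2–3: √((-960.4)² + (-563.4)²) = √(922368.160 + 317419.560) = 1113.5 m
2–4: √((-1282.2)² + (-1581.7)²) = √(1644036.840 + 2501774.890) = 2036.1 m
2–5: √((-1483.1)² + (-963.3)²) = √(2199585.610 + 927946.890) = 1768.5 m
2–6: √((-1372.5)² + (-896.0)²) = √(1883756.250 + 802816.000) = 1639.1 m
3–4: √((-321.8)² + (-1018.3)²) = √(103555.240 + 1036934.890) = 1067.9 m
3–5: √((-522.7)² + (-399.9)²) = √(273215.290 + 159920.010) = 658.1 m
3–6: √((-412.1)² + (-332.6)²) = √(169826.410 + 110622.760) = 529.6 m
4–5: √((-200.9)² + (618.4)²) = √(40360.810 + 382418.560) = 650.2 m
4–6: √((-90.3)² + (685.7)²) = √(8154.090 + 470184.490) = 691.6 m
5–6: √((110.6)² + (67.3)²) = √(12232.360 + 4529.290) = 129.5 m
Closest pair: 5–6 at 129.5 m.

5 and 6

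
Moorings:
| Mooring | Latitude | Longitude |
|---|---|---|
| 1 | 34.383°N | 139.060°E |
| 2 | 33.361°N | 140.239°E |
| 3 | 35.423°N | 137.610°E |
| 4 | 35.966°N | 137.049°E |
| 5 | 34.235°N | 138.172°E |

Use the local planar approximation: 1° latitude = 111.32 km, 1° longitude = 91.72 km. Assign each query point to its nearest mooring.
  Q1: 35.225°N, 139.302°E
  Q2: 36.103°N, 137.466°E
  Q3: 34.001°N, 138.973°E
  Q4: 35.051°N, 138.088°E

Q1→1; Q2→4; Q3→1; Q4→3

Q1 at 35.225°N, 139.302°E:
  1: √((-0.842·111.32)² + (-0.242·91.72)²) = √(8785.58284 + 492.67307) = 96.324 km
  2: √((-1.864·111.32)² + (0.937·91.72)²) = √(43056.44920 + 7385.96549) = 224.594 km
  3: √((0.198·111.32)² + (-1.692·91.72)²) = √(485.82155 + 24084.01059) = 156.748 km
  4: √((0.741·111.32)² + (-2.253·91.72)²) = √(6804.28994 + 42702.22215) = 222.501 km
  5: √((-0.990·111.32)² + (-1.130·91.72)²) = √(12145.53877 + 10741.99582) = 151.286 km
  → nearest: 1 (96.324 km)
Q2 at 36.103°N, 137.466°E:
  1: √((-1.720·111.32)² + (1.594·91.72)²) = √(36660.91408 + 21374.93123) = 240.906 km
  2: √((-2.742·111.32)² + (2.773·91.72)²) = √(93171.11573 + 64688.61178) = 397.316 km
  3: √((-0.680·111.32)² + (0.144·91.72)²) = √(5730.12665 + 174.44281) = 76.841 km
  4: √((-0.137·111.32)² + (-0.417·91.72)²) = √(232.58812 + 1462.85137) = 41.176 km
  5: √((-1.868·111.32)² + (0.706·91.72)²) = √(43241.43910 + 4193.12196) = 217.795 km
  → nearest: 4 (41.176 km)
Q3 at 34.001°N, 138.973°E:
  1: √((0.382·111.32)² + (0.087·91.72)²) = √(1808.31099 + 63.67465) = 43.266 km
  2: √((-0.640·111.32)² + (1.266·91.72)²) = √(5075.82153 + 13483.27845) = 136.232 km
  3: √((1.422·111.32)² + (-1.363·91.72)²) = √(25057.95287 + 15628.59021) = 201.709 km
  4: √((1.965·111.32)² + (-1.924·91.72)²) = √(47848.85004 + 31141.40678) = 281.052 km
  5: √((0.234·111.32)² + (-0.801·91.72)²) = √(678.54415 + 5397.50588) = 77.949 km
  → nearest: 1 (43.266 km)
Q4 at 35.051°N, 138.088°E:
  1: √((-0.668·111.32)² + (0.972·91.72)²) = √(5529.67135 + 7948.05058) = 116.094 km
  2: √((-1.690·111.32)² + (2.151·91.72)²) = √(35393.19791 + 38923.23362) = 272.610 km
  3: √((0.372·111.32)² + (-0.478·91.72)²) = √(1714.87423 + 1922.13499) = 60.308 km
  4: √((0.915·111.32)² + (-1.039·91.72)²) = √(10375.01142 + 9081.53346) = 139.487 km
  5: √((-0.816·111.32)² + (0.084·91.72)²) = √(8251.38237 + 59.35901) = 91.163 km
  → nearest: 3 (60.308 km)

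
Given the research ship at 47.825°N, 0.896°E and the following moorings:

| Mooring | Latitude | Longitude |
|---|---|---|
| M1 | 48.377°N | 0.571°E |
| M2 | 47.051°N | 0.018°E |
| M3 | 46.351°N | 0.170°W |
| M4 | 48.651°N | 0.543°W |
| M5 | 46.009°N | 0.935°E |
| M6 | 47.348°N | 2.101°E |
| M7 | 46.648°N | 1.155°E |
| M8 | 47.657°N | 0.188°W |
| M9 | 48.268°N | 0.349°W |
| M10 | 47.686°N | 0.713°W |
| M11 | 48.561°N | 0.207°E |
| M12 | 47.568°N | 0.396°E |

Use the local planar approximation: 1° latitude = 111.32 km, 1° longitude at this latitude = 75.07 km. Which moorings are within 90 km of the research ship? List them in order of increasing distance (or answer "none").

Distances from 47.825°N, 0.896°E:
M1: √((0.552·111.32)² + (-0.325·75.07)²) = √(3775.93536 + 595.25021) = 66.115 km
M2: √((-0.774·111.32)² + (-0.878·75.07)²) = √(7423.83510 + 4344.32056) = 108.481 km
M3: √((-1.474·111.32)² + (-1.066·75.07)²) = √(26924.11038 + 6403.93981) = 182.560 km
M4: √((0.826·111.32)² + (-1.439·75.07)²) = √(8454.86135 + 11669.55834) = 141.861 km
M5: √((-1.816·111.32)² + (0.039·75.07)²) = √(40867.50117 + 8.57160) = 202.178 km
M6: √((-0.477·111.32)² + (1.205·75.07)²) = √(2819.57177 + 8182.89400) = 104.893 km
M7: √((-1.177·111.32)² + (0.259·75.07)²) = √(17167.19424 + 378.03530) = 132.458 km
M8: √((-0.168·111.32)² + (-1.084·75.07)²) = √(349.75583 + 6622.03385) = 83.497 km
M9: √((0.443·111.32)² + (-1.245·75.07)²) = √(2431.94555 + 8735.17348) = 105.675 km
M10: √((-0.139·111.32)² + (-1.609·75.07)²) = √(239.42858 + 14589.65156) = 121.775 km
M11: √((0.736·111.32)² + (-0.689·75.07)²) = √(6712.77397 + 2675.29252) = 96.892 km
M12: √((-0.257·111.32)² + (-0.500·75.07)²) = √(818.48861 + 1408.87622) = 47.195 km
Threshold 90 km: M12 (47.195 km), M1 (66.115 km), M8 (83.497 km) are within range.

M12, M1, M8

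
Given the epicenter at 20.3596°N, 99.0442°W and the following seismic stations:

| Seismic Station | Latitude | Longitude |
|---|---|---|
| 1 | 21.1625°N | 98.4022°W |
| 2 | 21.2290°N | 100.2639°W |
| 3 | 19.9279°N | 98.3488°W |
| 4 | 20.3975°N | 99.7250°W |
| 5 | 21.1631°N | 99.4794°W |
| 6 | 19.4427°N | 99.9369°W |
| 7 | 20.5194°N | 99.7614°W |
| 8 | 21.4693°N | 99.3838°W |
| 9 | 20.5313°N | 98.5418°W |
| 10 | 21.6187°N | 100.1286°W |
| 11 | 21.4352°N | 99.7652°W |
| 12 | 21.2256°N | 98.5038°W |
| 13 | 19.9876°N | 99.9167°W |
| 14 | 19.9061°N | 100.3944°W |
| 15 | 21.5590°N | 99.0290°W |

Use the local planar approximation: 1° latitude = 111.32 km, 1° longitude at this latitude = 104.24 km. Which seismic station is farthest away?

10

Distances from 20.3596°N, 99.0442°W:
1: 111.6563 km
2: 159.7863 km
3: 86.9715 km
4: 71.0919 km
5: 100.2922 km
6: 138.1209 km
7: 76.8482 km
8: 128.5039 km
9: 55.7491 km
10: 180.0645 km
11: 141.3692 km
12: 111.6547 km
13: 99.9333 km
14: 149.5249 km
15: 133.5266 km
Maximum: 10 at 180.0645 km.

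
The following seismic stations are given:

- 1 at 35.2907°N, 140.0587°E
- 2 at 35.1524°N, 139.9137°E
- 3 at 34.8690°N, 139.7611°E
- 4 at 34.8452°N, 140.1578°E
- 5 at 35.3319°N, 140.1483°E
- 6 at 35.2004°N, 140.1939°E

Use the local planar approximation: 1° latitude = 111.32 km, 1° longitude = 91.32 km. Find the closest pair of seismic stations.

Pairwise distances:
1–5: √((0.0412·111.32)² + (0.0896·91.32)²) = √(21.034918 + 66.949575) = 9.3800 km
5–6: √((-0.1315·111.32)² + (0.0456·91.32)²) = √(214.288024 + 17.340495) = 15.2193 km
1–6: √((-0.0903·111.32)² + (0.1352·91.32)²) = √(101.046644 + 152.435173) = 15.9211 km
1–2: √((-0.1383·111.32)² + (-0.1450·91.32)²) = √(237.023145 + 175.334674) = 20.3066 km
2–6: √((0.0480·111.32)² + (0.2802·91.32)²) = √(28.551496 + 654.738784) = 26.1398 km
2–5: √((0.1795·111.32)² + (0.2346·91.32)²) = √(399.277926 + 458.973722) = 29.2959 km
2–3: √((-0.2834·111.32)² + (-0.1526·91.32)²) = √(995.281856 + 194.196265) = 34.4888 km
3–4: √((-0.0238·111.32)² + (0.3967·91.32)²) = √(7.019405 + 1312.369736) = 36.3234 km
4–6: √((0.3552·111.32)² + (0.0361·91.32)²) = √(1563.479926 + 10.867914) = 39.6781 km
2–4: √((-0.3072·111.32)² + (0.2441·91.32)²) = √(1169.469280 + 496.898132) = 40.8212 km
1–4: √((-0.4455·111.32)² + (0.0991·91.32)²) = √(2459.471600 + 81.899097) = 50.4120 km
3–6: √((0.3314·111.32)² + (0.4328·91.32)²) = √(1360.978936 + 1562.090927) = 54.0654 km
4–5: √((0.4867·111.32)² + (-0.0095·91.32)²) = √(2935.412152 + 0.752626) = 54.1864 km
1–3: √((-0.4217·111.32)² + (-0.2976·91.32)²) = √(2203.705712 + 738.580198) = 54.2428 km
3–5: √((0.4629·111.32)² + (0.3872·91.32)²) = √(2655.343786 + 1250.266236) = 62.4949 km
Closest pair: 1–5 at 9.3800 km.

1 and 5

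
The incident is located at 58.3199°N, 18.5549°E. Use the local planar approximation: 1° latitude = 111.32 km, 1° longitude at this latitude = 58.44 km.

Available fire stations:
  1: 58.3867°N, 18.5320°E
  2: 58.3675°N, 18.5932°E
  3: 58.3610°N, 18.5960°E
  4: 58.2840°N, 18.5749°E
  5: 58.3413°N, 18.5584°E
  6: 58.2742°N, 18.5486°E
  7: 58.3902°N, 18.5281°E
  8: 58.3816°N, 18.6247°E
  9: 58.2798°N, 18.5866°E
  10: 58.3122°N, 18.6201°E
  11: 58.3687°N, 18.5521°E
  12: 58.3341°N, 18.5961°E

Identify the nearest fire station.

5

Distances from 58.3199°N, 18.5549°E:
1: 7.5556 km
2: 5.7522 km
3: 5.1674 km
4: 4.1638 km
5: 2.3910 km
6: 5.1006 km
7: 7.9810 km
8: 7.9884 km
9: 4.8331 km
10: 3.9055 km
11: 5.4349 km
12: 2.8803 km
Minimum: 5 at 2.3910 km.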